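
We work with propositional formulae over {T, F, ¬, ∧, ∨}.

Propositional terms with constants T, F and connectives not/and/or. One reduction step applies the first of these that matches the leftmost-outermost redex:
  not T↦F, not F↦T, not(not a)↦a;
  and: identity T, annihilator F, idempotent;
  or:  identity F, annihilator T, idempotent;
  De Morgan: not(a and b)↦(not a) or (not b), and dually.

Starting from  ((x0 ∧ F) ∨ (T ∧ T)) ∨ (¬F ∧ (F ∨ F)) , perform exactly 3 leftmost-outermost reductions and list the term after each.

Answer: after 3 steps: T ∨ (¬F ∧ (F ∨ F))

Reduction:
  start: ((x0 ∧ F) ∨ (T ∧ T)) ∨ (¬F ∧ (F ∨ F))
  step 1: (F ∨ (T ∧ T)) ∨ (¬F ∧ (F ∨ F))
  step 2: (T ∧ T) ∨ (¬F ∧ (F ∨ F))
  step 3: T ∨ (¬F ∧ (F ∨ F))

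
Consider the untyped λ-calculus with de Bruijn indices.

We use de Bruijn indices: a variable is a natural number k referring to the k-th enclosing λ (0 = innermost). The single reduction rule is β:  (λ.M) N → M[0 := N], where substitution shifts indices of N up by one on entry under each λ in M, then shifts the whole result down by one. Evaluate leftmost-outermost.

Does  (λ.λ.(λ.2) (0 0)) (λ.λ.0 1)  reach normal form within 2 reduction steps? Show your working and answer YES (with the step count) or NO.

  start: (λ.λ.(λ.2) (0 0)) (λ.λ.0 1)
  [1] λ.(λ.λ.λ.0 1) (0 0)
  [2] λ.λ.λ.0 1

Answer: YES — reaches normal form λ.λ.λ.0 1 in 2 ≤ 2 steps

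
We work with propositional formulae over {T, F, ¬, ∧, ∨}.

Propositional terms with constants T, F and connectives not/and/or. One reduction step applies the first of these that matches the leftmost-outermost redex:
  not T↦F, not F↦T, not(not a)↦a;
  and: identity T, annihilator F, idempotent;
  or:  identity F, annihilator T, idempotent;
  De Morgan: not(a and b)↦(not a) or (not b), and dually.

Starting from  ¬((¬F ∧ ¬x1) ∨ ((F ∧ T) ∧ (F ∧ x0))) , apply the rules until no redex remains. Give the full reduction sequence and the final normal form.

  start: ¬((¬F ∧ ¬x1) ∨ ((F ∧ T) ∧ (F ∧ x0)))
  →1  ¬(¬F ∧ ¬x1) ∧ ¬((F ∧ T) ∧ (F ∧ x0))
  →2  (¬¬F ∨ ¬¬x1) ∧ ¬((F ∧ T) ∧ (F ∧ x0))
  →3  (F ∨ ¬¬x1) ∧ ¬((F ∧ T) ∧ (F ∧ x0))
  →4  ¬¬x1 ∧ ¬((F ∧ T) ∧ (F ∧ x0))
  →5  x1 ∧ ¬((F ∧ T) ∧ (F ∧ x0))
  →6  x1 ∧ (¬(F ∧ T) ∨ ¬(F ∧ x0))
  →7  x1 ∧ ((¬F ∨ ¬T) ∨ ¬(F ∧ x0))
  →8  x1 ∧ ((T ∨ ¬T) ∨ ¬(F ∧ x0))
  →9  x1 ∧ (T ∨ ¬(F ∧ x0))
  →10  x1 ∧ T
  →11  x1

Answer: normal form = x1  (in 11 steps)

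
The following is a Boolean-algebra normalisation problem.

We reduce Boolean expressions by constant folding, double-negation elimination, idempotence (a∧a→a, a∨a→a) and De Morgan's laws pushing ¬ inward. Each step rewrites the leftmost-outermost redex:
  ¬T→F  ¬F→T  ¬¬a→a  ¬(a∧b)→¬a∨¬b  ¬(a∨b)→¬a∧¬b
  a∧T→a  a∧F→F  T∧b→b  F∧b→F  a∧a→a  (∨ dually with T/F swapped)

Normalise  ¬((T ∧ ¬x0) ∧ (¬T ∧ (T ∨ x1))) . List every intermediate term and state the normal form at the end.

Answer: normal form = T  (in 9 steps)

Derivation:
  start: ¬((T ∧ ¬x0) ∧ (¬T ∧ (T ∨ x1)))
  step 1: ¬(T ∧ ¬x0) ∨ ¬(¬T ∧ (T ∨ x1))
  step 2: (¬T ∨ ¬¬x0) ∨ ¬(¬T ∧ (T ∨ x1))
  step 3: (F ∨ ¬¬x0) ∨ ¬(¬T ∧ (T ∨ x1))
  step 4: ¬¬x0 ∨ ¬(¬T ∧ (T ∨ x1))
  step 5: x0 ∨ ¬(¬T ∧ (T ∨ x1))
  step 6: x0 ∨ (¬¬T ∨ ¬(T ∨ x1))
  step 7: x0 ∨ (T ∨ ¬(T ∨ x1))
  step 8: x0 ∨ T
  step 9: T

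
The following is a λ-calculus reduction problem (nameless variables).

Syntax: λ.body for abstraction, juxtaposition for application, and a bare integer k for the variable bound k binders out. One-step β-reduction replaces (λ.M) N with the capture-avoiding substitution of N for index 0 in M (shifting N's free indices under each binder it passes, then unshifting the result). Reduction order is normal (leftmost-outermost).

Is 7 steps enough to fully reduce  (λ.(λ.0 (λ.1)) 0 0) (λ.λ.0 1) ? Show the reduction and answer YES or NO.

Answer: YES — reaches normal form λ.0 (λ.λ.λ.0 1) in 5 ≤ 7 steps

Working:
  start: (λ.(λ.0 (λ.1)) 0 0) (λ.λ.0 1)
  →1  (λ.0 (λ.1)) (λ.λ.0 1) (λ.λ.0 1)
  →2  (λ.λ.0 1) (λ.λ.λ.0 1) (λ.λ.0 1)
  →3  (λ.0 (λ.λ.λ.0 1)) (λ.λ.0 1)
  →4  (λ.λ.0 1) (λ.λ.λ.0 1)
  →5  λ.0 (λ.λ.λ.0 1)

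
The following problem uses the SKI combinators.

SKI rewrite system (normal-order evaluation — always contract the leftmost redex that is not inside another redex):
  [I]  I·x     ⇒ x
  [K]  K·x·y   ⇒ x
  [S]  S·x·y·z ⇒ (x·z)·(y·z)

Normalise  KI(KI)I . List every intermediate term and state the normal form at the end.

  start: KI(KI)I
  →1  II
  →2  I

Answer: normal form = I  (in 2 steps)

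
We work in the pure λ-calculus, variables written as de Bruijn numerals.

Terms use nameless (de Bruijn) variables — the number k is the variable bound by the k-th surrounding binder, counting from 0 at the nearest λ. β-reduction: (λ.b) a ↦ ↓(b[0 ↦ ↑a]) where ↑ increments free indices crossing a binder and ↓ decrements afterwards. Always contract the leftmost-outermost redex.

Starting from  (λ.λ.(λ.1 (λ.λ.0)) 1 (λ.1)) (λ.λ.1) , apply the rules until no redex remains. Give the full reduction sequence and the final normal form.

Answer: normal form = λ.0 (λ.λ.0) (λ.1)  (in 2 steps)

Reduction:
  start: (λ.λ.(λ.1 (λ.λ.0)) 1 (λ.1)) (λ.λ.1)
  →1  λ.(λ.1 (λ.λ.0)) (λ.λ.1) (λ.1)
  →2  λ.0 (λ.λ.0) (λ.1)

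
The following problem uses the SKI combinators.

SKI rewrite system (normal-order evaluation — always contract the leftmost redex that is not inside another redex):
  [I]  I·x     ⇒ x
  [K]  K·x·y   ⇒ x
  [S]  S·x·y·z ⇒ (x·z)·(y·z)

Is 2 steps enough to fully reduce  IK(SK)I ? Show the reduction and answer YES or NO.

Answer: YES — reaches normal form SK in 2 ≤ 2 steps

Reduction:
  start: IK(SK)I
  →1  K(SK)I
  →2  SK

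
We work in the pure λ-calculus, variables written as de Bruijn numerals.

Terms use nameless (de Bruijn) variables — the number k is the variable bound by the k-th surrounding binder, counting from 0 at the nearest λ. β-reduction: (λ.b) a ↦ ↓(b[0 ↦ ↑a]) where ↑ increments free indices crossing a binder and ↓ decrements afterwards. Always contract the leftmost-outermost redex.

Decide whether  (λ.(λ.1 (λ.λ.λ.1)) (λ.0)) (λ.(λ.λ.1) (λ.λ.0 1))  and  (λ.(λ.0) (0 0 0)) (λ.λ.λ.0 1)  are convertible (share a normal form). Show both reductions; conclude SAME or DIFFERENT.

Answer: DIFFERENT — A ⇓ λ.λ.λ.0 1, B ⇓ λ.0 (λ.λ.λ.0 1)

Derivation:
Term A:
  start: (λ.(λ.1 (λ.λ.λ.1)) (λ.0)) (λ.(λ.λ.1) (λ.λ.0 1))
  [1] (λ.(λ.(λ.λ.1) (λ.λ.0 1)) (λ.λ.λ.1)) (λ.0)
  [2] (λ.(λ.λ.1) (λ.λ.0 1)) (λ.λ.λ.1)
  [3] (λ.λ.1) (λ.λ.0 1)
  [4] λ.λ.λ.0 1

Term B:
  start: (λ.(λ.0) (0 0 0)) (λ.λ.λ.0 1)
  [1] (λ.0) ((λ.λ.λ.0 1) (λ.λ.λ.0 1) (λ.λ.λ.0 1))
  [2] (λ.λ.λ.0 1) (λ.λ.λ.0 1) (λ.λ.λ.0 1)
  [3] (λ.λ.0 1) (λ.λ.λ.0 1)
  [4] λ.0 (λ.λ.λ.0 1)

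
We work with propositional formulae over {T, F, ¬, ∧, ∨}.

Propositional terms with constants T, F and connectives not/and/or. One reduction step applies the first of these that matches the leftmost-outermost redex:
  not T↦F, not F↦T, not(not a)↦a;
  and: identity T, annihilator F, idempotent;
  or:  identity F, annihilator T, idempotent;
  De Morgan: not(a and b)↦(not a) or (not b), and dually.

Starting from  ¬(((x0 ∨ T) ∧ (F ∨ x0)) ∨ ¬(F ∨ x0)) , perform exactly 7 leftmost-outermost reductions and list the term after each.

Answer: after 7 steps: (¬F ∧ ¬x0) ∧ ¬¬(F ∨ x0)

Working:
  start: ¬(((x0 ∨ T) ∧ (F ∨ x0)) ∨ ¬(F ∨ x0))
  step 1: ¬((x0 ∨ T) ∧ (F ∨ x0)) ∧ ¬¬(F ∨ x0)
  step 2: (¬(x0 ∨ T) ∨ ¬(F ∨ x0)) ∧ ¬¬(F ∨ x0)
  step 3: ((¬x0 ∧ ¬T) ∨ ¬(F ∨ x0)) ∧ ¬¬(F ∨ x0)
  step 4: ((¬x0 ∧ F) ∨ ¬(F ∨ x0)) ∧ ¬¬(F ∨ x0)
  step 5: (F ∨ ¬(F ∨ x0)) ∧ ¬¬(F ∨ x0)
  step 6: ¬(F ∨ x0) ∧ ¬¬(F ∨ x0)
  step 7: (¬F ∧ ¬x0) ∧ ¬¬(F ∨ x0)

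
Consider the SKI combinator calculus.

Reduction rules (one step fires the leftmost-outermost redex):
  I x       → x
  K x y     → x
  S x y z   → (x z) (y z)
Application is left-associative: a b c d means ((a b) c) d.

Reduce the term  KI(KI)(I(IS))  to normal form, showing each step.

  start: KI(KI)(I(IS))
  →1  I(I(IS))
  →2  I(IS)
  →3  IS
  →4  S

Answer: normal form = S  (in 4 steps)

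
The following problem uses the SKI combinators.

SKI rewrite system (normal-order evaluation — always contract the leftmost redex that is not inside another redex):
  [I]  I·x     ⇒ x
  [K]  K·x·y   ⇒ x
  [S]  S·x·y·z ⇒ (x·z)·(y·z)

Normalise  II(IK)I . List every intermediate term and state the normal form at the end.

Answer: normal form = KI  (in 3 steps)

Reduction:
  start: II(IK)I
  step 1: I(IK)I
  step 2: IKI
  step 3: KI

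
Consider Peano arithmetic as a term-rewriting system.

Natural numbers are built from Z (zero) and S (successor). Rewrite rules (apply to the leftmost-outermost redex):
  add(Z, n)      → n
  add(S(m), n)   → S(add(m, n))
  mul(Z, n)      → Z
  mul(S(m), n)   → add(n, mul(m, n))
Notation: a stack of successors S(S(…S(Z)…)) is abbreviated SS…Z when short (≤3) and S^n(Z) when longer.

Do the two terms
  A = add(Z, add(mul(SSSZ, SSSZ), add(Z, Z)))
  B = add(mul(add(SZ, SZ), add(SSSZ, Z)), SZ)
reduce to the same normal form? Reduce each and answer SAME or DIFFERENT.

Answer: DIFFERENT — A ⇓ S^9(Z), B ⇓ S^7(Z)

Derivation:
Term A:
  start: add(Z, add(mul(SSSZ, SSSZ), add(Z, Z)))
  →1  add(mul(SSSZ, SSSZ), add(Z, Z))
  →2  add(add(SSSZ, mul(SSZ, SSSZ)), add(Z, Z))
  →3  add(S(add(SSZ, mul(SSZ, SSSZ))), add(Z, Z))
  →4  S(add(add(SSZ, mul(SSZ, SSSZ)), add(Z, Z)))
  →5  S(add(S(add(SZ, mul(SSZ, SSSZ))), add(Z, Z)))
  →6  S(S(add(add(SZ, mul(SSZ, SSSZ)), add(Z, Z))))
  →7  S(S(add(S(add(Z, mul(SSZ, SSSZ))), add(Z, Z))))
  →8  S(S(S(add(add(Z, mul(SSZ, SSSZ)), add(Z, Z)))))
  →9  S(S(S(add(mul(SSZ, SSSZ), add(Z, Z)))))
  →10  S(S(S(add(add(SSSZ, mul(SZ, SSSZ)), add(Z, Z)))))
  →11  S(S(S(add(S(add(SSZ, mul(SZ, SSSZ))), add(Z, Z)))))
  →12  S(S(S(S(add(add(SSZ, mul(SZ, SSSZ)), add(Z, Z))))))
  →13  S(S(S(S(add(S(add(SZ, mul(SZ, SSSZ))), add(Z, Z))))))
  →14  S(S(S(S(S(add(add(SZ, mul(SZ, SSSZ)), add(Z, Z)))))))
  →15  S(S(S(S(S(add(S(add(Z, mul(SZ, SSSZ))), add(Z, Z)))))))
  →16  S(S(S(S(S(S(add(add(Z, mul(SZ, SSSZ)), add(Z, Z))))))))
  →17  S(S(S(S(S(S(add(mul(SZ, SSSZ), add(Z, Z))))))))
  →18  S(S(S(S(S(S(add(add(SSSZ, mul(Z, SSSZ)), add(Z, Z))))))))
  →19  S(S(S(S(S(S(add(S(add(SSZ, mul(Z, SSSZ))), add(Z, Z))))))))
  →20  S(S(S(S(S(S(S(add(add(SSZ, mul(Z, SSSZ)), add(Z, Z)))))))))
  →21  S(S(S(S(S(S(S(add(S(add(SZ, mul(Z, SSSZ))), add(Z, Z)))))))))
  →22  S(S(S(S(S(S(S(S(add(add(SZ, mul(Z, SSSZ)), add(Z, Z))))))))))
  →23  S(S(S(S(S(S(S(S(add(S(add(Z, mul(Z, SSSZ))), add(Z, Z))))))))))
  →24  S(S(S(S(S(S(S(S(S(add(add(Z, mul(Z, SSSZ)), add(Z, Z)))))))))))
  →25  S(S(S(S(S(S(S(S(S(add(mul(Z, SSSZ), add(Z, Z)))))))))))
  →26  S(S(S(S(S(S(S(S(S(add(Z, add(Z, Z)))))))))))
  →27  S(S(S(S(S(S(S(S(S(add(Z, Z))))))))))
  →28  S^9(Z)

Term B:
  start: add(mul(add(SZ, SZ), add(SSSZ, Z)), SZ)
  →1  add(mul(S(add(Z, SZ)), add(SSSZ, Z)), SZ)
  →2  add(add(add(SSSZ, Z), mul(add(Z, SZ), add(SSSZ, Z))), SZ)
  →3  add(add(S(add(SSZ, Z)), mul(add(Z, SZ), add(SSSZ, Z))), SZ)
  →4  add(S(add(add(SSZ, Z), mul(add(Z, SZ), add(SSSZ, Z)))), SZ)
  →5  S(add(add(add(SSZ, Z), mul(add(Z, SZ), add(SSSZ, Z))), SZ))
  →6  S(add(add(S(add(SZ, Z)), mul(add(Z, SZ), add(SSSZ, Z))), SZ))
  →7  S(add(S(add(add(SZ, Z), mul(add(Z, SZ), add(SSSZ, Z)))), SZ))
  →8  S(S(add(add(add(SZ, Z), mul(add(Z, SZ), add(SSSZ, Z))), SZ)))
  →9  S(S(add(add(S(add(Z, Z)), mul(add(Z, SZ), add(SSSZ, Z))), SZ)))
  →10  S(S(add(S(add(add(Z, Z), mul(add(Z, SZ), add(SSSZ, Z)))), SZ)))
  →11  S(S(S(add(add(add(Z, Z), mul(add(Z, SZ), add(SSSZ, Z))), SZ))))
  →12  S(S(S(add(add(Z, mul(add(Z, SZ), add(SSSZ, Z))), SZ))))
  →13  S(S(S(add(mul(add(Z, SZ), add(SSSZ, Z)), SZ))))
  →14  S(S(S(add(mul(SZ, add(SSSZ, Z)), SZ))))
  →15  S(S(S(add(add(add(SSSZ, Z), mul(Z, add(SSSZ, Z))), SZ))))
  →16  S(S(S(add(add(S(add(SSZ, Z)), mul(Z, add(SSSZ, Z))), SZ))))
  →17  S(S(S(add(S(add(add(SSZ, Z), mul(Z, add(SSSZ, Z)))), SZ))))
  →18  S(S(S(S(add(add(add(SSZ, Z), mul(Z, add(SSSZ, Z))), SZ)))))
  →19  S(S(S(S(add(add(S(add(SZ, Z)), mul(Z, add(SSSZ, Z))), SZ)))))
  →20  S(S(S(S(add(S(add(add(SZ, Z), mul(Z, add(SSSZ, Z)))), SZ)))))
  →21  S(S(S(S(S(add(add(add(SZ, Z), mul(Z, add(SSSZ, Z))), SZ))))))
  →22  S(S(S(S(S(add(add(S(add(Z, Z)), mul(Z, add(SSSZ, Z))), SZ))))))
  →23  S(S(S(S(S(add(S(add(add(Z, Z), mul(Z, add(SSSZ, Z)))), SZ))))))
  →24  S(S(S(S(S(S(add(add(add(Z, Z), mul(Z, add(SSSZ, Z))), SZ)))))))
  →25  S(S(S(S(S(S(add(add(Z, mul(Z, add(SSSZ, Z))), SZ)))))))
  →26  S(S(S(S(S(S(add(mul(Z, add(SSSZ, Z)), SZ)))))))
  →27  S(S(S(S(S(S(add(Z, SZ)))))))
  →28  S^7(Z)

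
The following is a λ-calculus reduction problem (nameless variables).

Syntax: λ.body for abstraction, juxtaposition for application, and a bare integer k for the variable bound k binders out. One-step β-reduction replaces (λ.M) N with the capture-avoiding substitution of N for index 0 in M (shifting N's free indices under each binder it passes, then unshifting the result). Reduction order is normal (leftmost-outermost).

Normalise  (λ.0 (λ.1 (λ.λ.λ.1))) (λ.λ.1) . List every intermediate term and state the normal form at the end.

Answer: normal form = λ.λ.λ.λ.λ.λ.1  (in 3 steps)

Derivation:
  start: (λ.0 (λ.1 (λ.λ.λ.1))) (λ.λ.1)
  step 1: (λ.λ.1) (λ.(λ.λ.1) (λ.λ.λ.1))
  step 2: λ.λ.(λ.λ.1) (λ.λ.λ.1)
  step 3: λ.λ.λ.λ.λ.λ.1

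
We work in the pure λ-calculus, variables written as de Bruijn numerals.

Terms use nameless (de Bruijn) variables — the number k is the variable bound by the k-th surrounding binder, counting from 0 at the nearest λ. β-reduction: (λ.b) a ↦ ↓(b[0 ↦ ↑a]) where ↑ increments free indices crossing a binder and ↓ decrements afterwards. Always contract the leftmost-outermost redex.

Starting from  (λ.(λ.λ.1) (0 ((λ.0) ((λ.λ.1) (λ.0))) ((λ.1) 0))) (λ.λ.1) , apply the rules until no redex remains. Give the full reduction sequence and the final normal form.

Answer: normal form = λ.λ.λ.0  (in 6 steps)

Reduction:
  start: (λ.(λ.λ.1) (0 ((λ.0) ((λ.λ.1) (λ.0))) ((λ.1) 0))) (λ.λ.1)
  →1  (λ.λ.1) ((λ.λ.1) ((λ.0) ((λ.λ.1) (λ.0))) ((λ.λ.λ.1) (λ.λ.1)))
  →2  λ.(λ.λ.1) ((λ.0) ((λ.λ.1) (λ.0))) ((λ.λ.λ.1) (λ.λ.1))
  →3  λ.(λ.(λ.0) ((λ.λ.1) (λ.0))) ((λ.λ.λ.1) (λ.λ.1))
  →4  λ.(λ.0) ((λ.λ.1) (λ.0))
  →5  λ.(λ.λ.1) (λ.0)
  →6  λ.λ.λ.0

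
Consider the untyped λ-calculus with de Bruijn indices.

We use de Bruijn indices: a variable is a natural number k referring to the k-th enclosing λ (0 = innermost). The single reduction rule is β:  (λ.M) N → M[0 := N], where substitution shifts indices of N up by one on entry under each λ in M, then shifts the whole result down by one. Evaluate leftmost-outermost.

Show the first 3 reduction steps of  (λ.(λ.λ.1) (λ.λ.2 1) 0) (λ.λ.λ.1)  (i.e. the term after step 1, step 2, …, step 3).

Answer: after 3 steps: λ.λ.(λ.λ.λ.1) 1

Working:
  start: (λ.(λ.λ.1) (λ.λ.2 1) 0) (λ.λ.λ.1)
  →1  (λ.λ.1) (λ.λ.(λ.λ.λ.1) 1) (λ.λ.λ.1)
  →2  (λ.λ.λ.(λ.λ.λ.1) 1) (λ.λ.λ.1)
  →3  λ.λ.(λ.λ.λ.1) 1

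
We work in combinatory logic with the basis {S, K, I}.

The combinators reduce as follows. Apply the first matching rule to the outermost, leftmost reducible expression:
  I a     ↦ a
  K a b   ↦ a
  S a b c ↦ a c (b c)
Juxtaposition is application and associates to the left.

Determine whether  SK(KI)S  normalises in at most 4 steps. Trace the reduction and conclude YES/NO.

  start: SK(KI)S
  step 1: KS(KIS)
  step 2: S

Answer: YES — reaches normal form S in 2 ≤ 4 steps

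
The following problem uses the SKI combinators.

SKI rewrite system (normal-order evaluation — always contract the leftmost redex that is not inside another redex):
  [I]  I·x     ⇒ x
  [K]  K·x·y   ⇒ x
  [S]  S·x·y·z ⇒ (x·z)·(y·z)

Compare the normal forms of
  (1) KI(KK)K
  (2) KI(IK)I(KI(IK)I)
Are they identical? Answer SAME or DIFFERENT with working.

Answer: DIFFERENT — A ⇓ K, B ⇓ I

Working:
Term A:
  start: KI(KK)K
  →1  IK
  →2  K

Term B:
  start: KI(IK)I(KI(IK)I)
  →1  II(KI(IK)I)
  →2  I(KI(IK)I)
  →3  KI(IK)I
  →4  II
  →5  I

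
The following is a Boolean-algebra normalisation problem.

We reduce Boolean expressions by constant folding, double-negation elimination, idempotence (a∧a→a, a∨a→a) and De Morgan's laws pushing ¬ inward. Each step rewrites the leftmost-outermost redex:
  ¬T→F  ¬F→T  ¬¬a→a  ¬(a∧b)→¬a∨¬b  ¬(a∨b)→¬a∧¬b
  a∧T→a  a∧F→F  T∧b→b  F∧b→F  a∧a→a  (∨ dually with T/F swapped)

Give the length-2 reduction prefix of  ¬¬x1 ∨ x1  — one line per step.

Answer: after 2 steps: x1

Reduction:
  start: ¬¬x1 ∨ x1
  step 1: x1 ∨ x1
  step 2: x1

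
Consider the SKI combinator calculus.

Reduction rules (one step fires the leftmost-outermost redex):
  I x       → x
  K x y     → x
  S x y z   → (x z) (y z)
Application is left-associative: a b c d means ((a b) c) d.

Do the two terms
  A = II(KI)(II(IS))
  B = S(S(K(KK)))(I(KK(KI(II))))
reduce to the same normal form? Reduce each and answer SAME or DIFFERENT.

Answer: DIFFERENT — A ⇓ I, B ⇓ S(S(K(KK)))K

Reduction:
Term A:
  start: II(KI)(II(IS))
  step 1: I(KI)(II(IS))
  step 2: KI(II(IS))
  step 3: I

Term B:
  start: S(S(K(KK)))(I(KK(KI(II))))
  step 1: S(S(K(KK)))(KK(KI(II)))
  step 2: S(S(K(KK)))K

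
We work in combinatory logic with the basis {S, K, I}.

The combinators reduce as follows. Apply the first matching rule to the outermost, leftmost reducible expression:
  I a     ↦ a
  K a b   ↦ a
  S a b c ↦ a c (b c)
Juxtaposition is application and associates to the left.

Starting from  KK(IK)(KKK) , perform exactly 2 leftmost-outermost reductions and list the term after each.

  start: KK(IK)(KKK)
  step 1: K(KKK)
  step 2: KK

Answer: after 2 steps: KK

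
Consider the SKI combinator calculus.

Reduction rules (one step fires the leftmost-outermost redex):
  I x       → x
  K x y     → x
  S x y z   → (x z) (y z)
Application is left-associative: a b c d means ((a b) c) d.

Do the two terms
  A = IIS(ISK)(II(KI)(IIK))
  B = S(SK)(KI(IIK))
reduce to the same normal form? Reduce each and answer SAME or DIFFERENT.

Term A:
  start: IIS(ISK)(II(KI)(IIK))
  [1] IS(ISK)(II(KI)(IIK))
  [2] S(ISK)(II(KI)(IIK))
  [3] S(SK)(II(KI)(IIK))
  [4] S(SK)(I(KI)(IIK))
  [5] S(SK)(KI(IIK))
  [6] S(SK)I

Term B:
  start: S(SK)(KI(IIK))
  [1] S(SK)I

Answer: SAME — A ⇓ S(SK)I, B ⇓ S(SK)I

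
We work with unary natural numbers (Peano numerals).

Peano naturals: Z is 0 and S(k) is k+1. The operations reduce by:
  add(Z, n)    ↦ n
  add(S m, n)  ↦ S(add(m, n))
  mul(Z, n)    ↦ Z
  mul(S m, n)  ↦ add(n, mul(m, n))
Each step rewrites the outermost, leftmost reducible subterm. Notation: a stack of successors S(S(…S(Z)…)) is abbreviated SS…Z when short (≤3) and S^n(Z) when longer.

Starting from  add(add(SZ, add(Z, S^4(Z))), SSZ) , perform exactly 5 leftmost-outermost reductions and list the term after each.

Answer: after 5 steps: S(S(add(SSSZ, SSZ)))

Working:
  start: add(add(SZ, add(Z, S^4(Z))), SSZ)
  →1  add(S(add(Z, add(Z, S^4(Z)))), SSZ)
  →2  S(add(add(Z, add(Z, S^4(Z))), SSZ))
  →3  S(add(add(Z, S^4(Z)), SSZ))
  →4  S(add(S^4(Z), SSZ))
  →5  S(S(add(SSSZ, SSZ)))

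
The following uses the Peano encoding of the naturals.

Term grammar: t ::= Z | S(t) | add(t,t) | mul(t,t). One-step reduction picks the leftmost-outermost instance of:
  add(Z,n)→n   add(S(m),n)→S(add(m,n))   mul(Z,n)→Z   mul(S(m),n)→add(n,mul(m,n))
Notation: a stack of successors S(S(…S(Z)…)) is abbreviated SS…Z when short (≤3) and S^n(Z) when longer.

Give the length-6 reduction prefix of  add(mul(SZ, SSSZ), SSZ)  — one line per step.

  start: add(mul(SZ, SSSZ), SSZ)
  step 1: add(add(SSSZ, mul(Z, SSSZ)), SSZ)
  step 2: add(S(add(SSZ, mul(Z, SSSZ))), SSZ)
  step 3: S(add(add(SSZ, mul(Z, SSSZ)), SSZ))
  step 4: S(add(S(add(SZ, mul(Z, SSSZ))), SSZ))
  step 5: S(S(add(add(SZ, mul(Z, SSSZ)), SSZ)))
  step 6: S(S(add(S(add(Z, mul(Z, SSSZ))), SSZ)))

Answer: after 6 steps: S(S(add(S(add(Z, mul(Z, SSSZ))), SSZ)))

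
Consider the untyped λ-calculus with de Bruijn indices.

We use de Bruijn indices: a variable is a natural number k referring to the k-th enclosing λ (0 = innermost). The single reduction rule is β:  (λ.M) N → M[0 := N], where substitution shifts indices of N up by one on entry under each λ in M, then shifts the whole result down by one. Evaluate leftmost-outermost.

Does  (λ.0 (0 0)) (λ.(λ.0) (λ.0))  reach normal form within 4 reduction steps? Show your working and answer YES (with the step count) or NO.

Answer: YES — reaches normal form λ.0 in 3 ≤ 4 steps

Working:
  start: (λ.0 (0 0)) (λ.(λ.0) (λ.0))
  step 1: (λ.(λ.0) (λ.0)) ((λ.(λ.0) (λ.0)) (λ.(λ.0) (λ.0)))
  step 2: (λ.0) (λ.0)
  step 3: λ.0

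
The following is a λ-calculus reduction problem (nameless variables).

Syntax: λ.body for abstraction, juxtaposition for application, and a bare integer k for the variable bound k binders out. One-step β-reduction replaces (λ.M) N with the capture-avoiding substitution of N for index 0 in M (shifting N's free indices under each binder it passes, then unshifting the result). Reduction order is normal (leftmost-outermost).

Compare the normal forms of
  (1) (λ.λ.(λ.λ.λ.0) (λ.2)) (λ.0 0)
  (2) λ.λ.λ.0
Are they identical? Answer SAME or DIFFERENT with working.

Answer: SAME — A ⇓ λ.λ.λ.0, B ⇓ λ.λ.λ.0

Working:
Term A:
  start: (λ.λ.(λ.λ.λ.0) (λ.2)) (λ.0 0)
  step 1: λ.(λ.λ.λ.0) (λ.λ.0 0)
  step 2: λ.λ.λ.0

Term B:
  start: λ.λ.λ.0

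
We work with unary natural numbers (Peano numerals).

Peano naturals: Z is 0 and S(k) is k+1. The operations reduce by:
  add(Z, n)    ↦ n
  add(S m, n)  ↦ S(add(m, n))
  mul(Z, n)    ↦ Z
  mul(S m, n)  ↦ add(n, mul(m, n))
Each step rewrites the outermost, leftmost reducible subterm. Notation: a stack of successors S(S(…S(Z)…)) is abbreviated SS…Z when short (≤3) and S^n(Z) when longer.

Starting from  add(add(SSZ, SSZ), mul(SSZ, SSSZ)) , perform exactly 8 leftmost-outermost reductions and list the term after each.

  start: add(add(SSZ, SSZ), mul(SSZ, SSSZ))
  →1  add(S(add(SZ, SSZ)), mul(SSZ, SSSZ))
  →2  S(add(add(SZ, SSZ), mul(SSZ, SSSZ)))
  →3  S(add(S(add(Z, SSZ)), mul(SSZ, SSSZ)))
  →4  S(S(add(add(Z, SSZ), mul(SSZ, SSSZ))))
  →5  S(S(add(SSZ, mul(SSZ, SSSZ))))
  →6  S(S(S(add(SZ, mul(SSZ, SSSZ)))))
  →7  S(S(S(S(add(Z, mul(SSZ, SSSZ))))))
  →8  S(S(S(S(mul(SSZ, SSSZ)))))

Answer: after 8 steps: S(S(S(S(mul(SSZ, SSSZ)))))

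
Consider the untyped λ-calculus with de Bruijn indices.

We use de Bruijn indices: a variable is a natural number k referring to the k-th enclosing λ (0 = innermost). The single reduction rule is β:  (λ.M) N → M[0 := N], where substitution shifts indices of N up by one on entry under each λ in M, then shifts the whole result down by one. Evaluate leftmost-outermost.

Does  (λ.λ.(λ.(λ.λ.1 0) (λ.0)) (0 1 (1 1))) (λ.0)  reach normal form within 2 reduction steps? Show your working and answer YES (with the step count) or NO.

Answer: NO — after 2 steps the term is λ.(λ.λ.1 0) (λ.0), not yet normal

Derivation:
  start: (λ.λ.(λ.(λ.λ.1 0) (λ.0)) (0 1 (1 1))) (λ.0)
  [1] λ.(λ.(λ.λ.1 0) (λ.0)) (0 (λ.0) ((λ.0) (λ.0)))
  [2] λ.(λ.λ.1 0) (λ.0)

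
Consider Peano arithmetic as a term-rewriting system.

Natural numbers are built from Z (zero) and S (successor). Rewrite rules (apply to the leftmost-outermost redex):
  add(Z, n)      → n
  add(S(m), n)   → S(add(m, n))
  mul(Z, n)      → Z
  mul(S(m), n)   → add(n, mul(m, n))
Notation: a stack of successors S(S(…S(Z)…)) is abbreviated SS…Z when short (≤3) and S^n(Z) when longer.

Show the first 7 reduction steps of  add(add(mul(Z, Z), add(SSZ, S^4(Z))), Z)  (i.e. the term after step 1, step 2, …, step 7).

  start: add(add(mul(Z, Z), add(SSZ, S^4(Z))), Z)
  step 1: add(add(Z, add(SSZ, S^4(Z))), Z)
  step 2: add(add(SSZ, S^4(Z)), Z)
  step 3: add(S(add(SZ, S^4(Z))), Z)
  step 4: S(add(add(SZ, S^4(Z)), Z))
  step 5: S(add(S(add(Z, S^4(Z))), Z))
  step 6: S(S(add(add(Z, S^4(Z)), Z)))
  step 7: S(S(add(S^4(Z), Z)))

Answer: after 7 steps: S(S(add(S^4(Z), Z)))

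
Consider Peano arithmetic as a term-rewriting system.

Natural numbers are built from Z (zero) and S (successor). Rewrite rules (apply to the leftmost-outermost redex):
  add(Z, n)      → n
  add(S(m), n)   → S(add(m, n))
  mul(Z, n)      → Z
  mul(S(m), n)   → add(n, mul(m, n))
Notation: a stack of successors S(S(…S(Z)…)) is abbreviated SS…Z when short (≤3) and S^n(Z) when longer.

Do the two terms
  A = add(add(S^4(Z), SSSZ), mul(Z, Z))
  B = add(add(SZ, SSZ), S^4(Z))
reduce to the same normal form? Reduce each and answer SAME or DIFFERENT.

Answer: SAME — A ⇓ S^7(Z), B ⇓ S^7(Z)

Derivation:
Term A:
  start: add(add(S^4(Z), SSSZ), mul(Z, Z))
  [1] add(S(add(SSSZ, SSSZ)), mul(Z, Z))
  [2] S(add(add(SSSZ, SSSZ), mul(Z, Z)))
  [3] S(add(S(add(SSZ, SSSZ)), mul(Z, Z)))
  [4] S(S(add(add(SSZ, SSSZ), mul(Z, Z))))
  [5] S(S(add(S(add(SZ, SSSZ)), mul(Z, Z))))
  [6] S(S(S(add(add(SZ, SSSZ), mul(Z, Z)))))
  [7] S(S(S(add(S(add(Z, SSSZ)), mul(Z, Z)))))
  [8] S(S(S(S(add(add(Z, SSSZ), mul(Z, Z))))))
  [9] S(S(S(S(add(SSSZ, mul(Z, Z))))))
  [10] S(S(S(S(S(add(SSZ, mul(Z, Z)))))))
  [11] S(S(S(S(S(S(add(SZ, mul(Z, Z))))))))
  [12] S(S(S(S(S(S(S(add(Z, mul(Z, Z)))))))))
  [13] S(S(S(S(S(S(S(mul(Z, Z))))))))
  [14] S^7(Z)

Term B:
  start: add(add(SZ, SSZ), S^4(Z))
  [1] add(S(add(Z, SSZ)), S^4(Z))
  [2] S(add(add(Z, SSZ), S^4(Z)))
  [3] S(add(SSZ, S^4(Z)))
  [4] S(S(add(SZ, S^4(Z))))
  [5] S(S(S(add(Z, S^4(Z)))))
  [6] S^7(Z)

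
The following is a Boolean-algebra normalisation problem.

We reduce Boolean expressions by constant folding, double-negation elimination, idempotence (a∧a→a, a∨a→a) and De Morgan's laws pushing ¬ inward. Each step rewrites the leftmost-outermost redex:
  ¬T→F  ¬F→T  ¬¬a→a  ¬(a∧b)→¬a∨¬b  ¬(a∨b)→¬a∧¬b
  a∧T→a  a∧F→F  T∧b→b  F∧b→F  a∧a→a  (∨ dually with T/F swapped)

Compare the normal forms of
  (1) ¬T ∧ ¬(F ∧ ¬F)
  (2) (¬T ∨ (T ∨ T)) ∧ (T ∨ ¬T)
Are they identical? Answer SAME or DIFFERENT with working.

Answer: DIFFERENT — A ⇓ F, B ⇓ T

Derivation:
Term A:
  start: ¬T ∧ ¬(F ∧ ¬F)
  [1] F ∧ ¬(F ∧ ¬F)
  [2] F

Term B:
  start: (¬T ∨ (T ∨ T)) ∧ (T ∨ ¬T)
  [1] (F ∨ (T ∨ T)) ∧ (T ∨ ¬T)
  [2] (T ∨ T) ∧ (T ∨ ¬T)
  [3] T ∧ (T ∨ ¬T)
  [4] T ∨ ¬T
  [5] T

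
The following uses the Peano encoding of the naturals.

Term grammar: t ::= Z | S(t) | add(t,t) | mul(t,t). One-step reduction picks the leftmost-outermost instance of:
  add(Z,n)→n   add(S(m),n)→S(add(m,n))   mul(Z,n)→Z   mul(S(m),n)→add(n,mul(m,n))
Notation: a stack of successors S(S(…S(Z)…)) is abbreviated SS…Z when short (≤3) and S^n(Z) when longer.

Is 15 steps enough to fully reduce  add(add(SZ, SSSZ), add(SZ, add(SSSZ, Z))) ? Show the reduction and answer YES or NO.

  start: add(add(SZ, SSSZ), add(SZ, add(SSSZ, Z)))
  [1] add(S(add(Z, SSSZ)), add(SZ, add(SSSZ, Z)))
  [2] S(add(add(Z, SSSZ), add(SZ, add(SSSZ, Z))))
  [3] S(add(SSSZ, add(SZ, add(SSSZ, Z))))
  [4] S(S(add(SSZ, add(SZ, add(SSSZ, Z)))))
  [5] S(S(S(add(SZ, add(SZ, add(SSSZ, Z))))))
  [6] S(S(S(S(add(Z, add(SZ, add(SSSZ, Z)))))))
  [7] S(S(S(S(add(SZ, add(SSSZ, Z))))))
  [8] S(S(S(S(S(add(Z, add(SSSZ, Z)))))))
  [9] S(S(S(S(S(add(SSSZ, Z))))))
  [10] S(S(S(S(S(S(add(SSZ, Z)))))))
  [11] S(S(S(S(S(S(S(add(SZ, Z))))))))
  [12] S(S(S(S(S(S(S(S(add(Z, Z)))))))))
  [13] S^8(Z)

Answer: YES — reaches normal form S^8(Z) in 13 ≤ 15 steps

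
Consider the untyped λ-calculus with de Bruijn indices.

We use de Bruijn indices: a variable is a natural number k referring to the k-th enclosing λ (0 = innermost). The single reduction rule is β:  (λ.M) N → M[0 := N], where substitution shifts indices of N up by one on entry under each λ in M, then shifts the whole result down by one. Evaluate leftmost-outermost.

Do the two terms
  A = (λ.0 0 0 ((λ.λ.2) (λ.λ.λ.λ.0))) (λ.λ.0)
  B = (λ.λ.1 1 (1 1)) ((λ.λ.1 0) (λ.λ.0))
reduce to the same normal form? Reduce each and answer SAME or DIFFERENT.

Answer: DIFFERENT — A ⇓ λ.0, B ⇓ λ.λ.0

Derivation:
Term A:
  start: (λ.0 0 0 ((λ.λ.2) (λ.λ.λ.λ.0))) (λ.λ.0)
  step 1: (λ.λ.0) (λ.λ.0) (λ.λ.0) ((λ.λ.λ.λ.0) (λ.λ.λ.λ.0))
  step 2: (λ.0) (λ.λ.0) ((λ.λ.λ.λ.0) (λ.λ.λ.λ.0))
  step 3: (λ.λ.0) ((λ.λ.λ.λ.0) (λ.λ.λ.λ.0))
  step 4: λ.0

Term B:
  start: (λ.λ.1 1 (1 1)) ((λ.λ.1 0) (λ.λ.0))
  step 1: λ.(λ.λ.1 0) (λ.λ.0) ((λ.λ.1 0) (λ.λ.0)) ((λ.λ.1 0) (λ.λ.0) ((λ.λ.1 0) (λ.λ.0)))
  step 2: λ.(λ.(λ.λ.0) 0) ((λ.λ.1 0) (λ.λ.0)) ((λ.λ.1 0) (λ.λ.0) ((λ.λ.1 0) (λ.λ.0)))
  step 3: λ.(λ.λ.0) ((λ.λ.1 0) (λ.λ.0)) ((λ.λ.1 0) (λ.λ.0) ((λ.λ.1 0) (λ.λ.0)))
  step 4: λ.(λ.0) ((λ.λ.1 0) (λ.λ.0) ((λ.λ.1 0) (λ.λ.0)))
  step 5: λ.(λ.λ.1 0) (λ.λ.0) ((λ.λ.1 0) (λ.λ.0))
  step 6: λ.(λ.(λ.λ.0) 0) ((λ.λ.1 0) (λ.λ.0))
  step 7: λ.(λ.λ.0) ((λ.λ.1 0) (λ.λ.0))
  step 8: λ.λ.0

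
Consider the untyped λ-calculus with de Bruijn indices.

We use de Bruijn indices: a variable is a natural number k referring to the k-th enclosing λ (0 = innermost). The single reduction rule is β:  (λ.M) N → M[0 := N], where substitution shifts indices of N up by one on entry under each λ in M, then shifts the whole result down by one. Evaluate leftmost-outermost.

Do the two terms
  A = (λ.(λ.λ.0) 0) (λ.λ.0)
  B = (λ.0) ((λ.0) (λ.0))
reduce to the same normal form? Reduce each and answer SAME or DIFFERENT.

Term A:
  start: (λ.(λ.λ.0) 0) (λ.λ.0)
  [1] (λ.λ.0) (λ.λ.0)
  [2] λ.0

Term B:
  start: (λ.0) ((λ.0) (λ.0))
  [1] (λ.0) (λ.0)
  [2] λ.0

Answer: SAME — A ⇓ λ.0, B ⇓ λ.0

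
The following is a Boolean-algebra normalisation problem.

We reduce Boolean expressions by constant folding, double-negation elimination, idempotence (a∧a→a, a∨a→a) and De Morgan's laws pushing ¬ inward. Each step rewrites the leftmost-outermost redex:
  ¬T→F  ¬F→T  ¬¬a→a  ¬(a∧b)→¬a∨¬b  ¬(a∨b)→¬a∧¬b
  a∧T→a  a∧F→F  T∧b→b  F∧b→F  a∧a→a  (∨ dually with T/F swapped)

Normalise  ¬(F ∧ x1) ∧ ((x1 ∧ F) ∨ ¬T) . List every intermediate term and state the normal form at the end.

Answer: normal form = F  (in 7 steps)

Derivation:
  start: ¬(F ∧ x1) ∧ ((x1 ∧ F) ∨ ¬T)
  [1] (¬F ∨ ¬x1) ∧ ((x1 ∧ F) ∨ ¬T)
  [2] (T ∨ ¬x1) ∧ ((x1 ∧ F) ∨ ¬T)
  [3] T ∧ ((x1 ∧ F) ∨ ¬T)
  [4] (x1 ∧ F) ∨ ¬T
  [5] F ∨ ¬T
  [6] ¬T
  [7] F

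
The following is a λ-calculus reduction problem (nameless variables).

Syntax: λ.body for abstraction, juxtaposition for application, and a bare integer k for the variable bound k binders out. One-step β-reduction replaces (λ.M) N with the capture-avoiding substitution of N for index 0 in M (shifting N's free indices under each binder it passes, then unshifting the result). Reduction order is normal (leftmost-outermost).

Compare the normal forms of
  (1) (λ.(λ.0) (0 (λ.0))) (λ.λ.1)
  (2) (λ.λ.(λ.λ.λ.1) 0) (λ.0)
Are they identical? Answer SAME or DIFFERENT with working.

Answer: DIFFERENT — A ⇓ λ.λ.0, B ⇓ λ.λ.λ.1

Working:
Term A:
  start: (λ.(λ.0) (0 (λ.0))) (λ.λ.1)
  [1] (λ.0) ((λ.λ.1) (λ.0))
  [2] (λ.λ.1) (λ.0)
  [3] λ.λ.0

Term B:
  start: (λ.λ.(λ.λ.λ.1) 0) (λ.0)
  [1] λ.(λ.λ.λ.1) 0
  [2] λ.λ.λ.1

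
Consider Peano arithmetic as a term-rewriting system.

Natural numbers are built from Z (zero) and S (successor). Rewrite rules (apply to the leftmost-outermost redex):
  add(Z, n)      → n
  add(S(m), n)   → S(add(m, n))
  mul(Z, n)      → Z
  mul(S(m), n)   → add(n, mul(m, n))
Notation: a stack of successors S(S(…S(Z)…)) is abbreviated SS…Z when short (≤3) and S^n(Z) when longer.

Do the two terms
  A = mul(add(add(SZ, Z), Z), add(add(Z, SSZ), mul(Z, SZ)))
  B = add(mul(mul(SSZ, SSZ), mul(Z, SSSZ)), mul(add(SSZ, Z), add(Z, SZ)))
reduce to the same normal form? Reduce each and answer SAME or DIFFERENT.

Answer: SAME — A ⇓ SSZ, B ⇓ SSZ

Derivation:
Term A:
  start: mul(add(add(SZ, Z), Z), add(add(Z, SSZ), mul(Z, SZ)))
  step 1: mul(add(S(add(Z, Z)), Z), add(add(Z, SSZ), mul(Z, SZ)))
  step 2: mul(S(add(add(Z, Z), Z)), add(add(Z, SSZ), mul(Z, SZ)))
  step 3: add(add(add(Z, SSZ), mul(Z, SZ)), mul(add(add(Z, Z), Z), add(add(Z, SSZ), mul(Z, SZ))))
  step 4: add(add(SSZ, mul(Z, SZ)), mul(add(add(Z, Z), Z), add(add(Z, SSZ), mul(Z, SZ))))
  step 5: add(S(add(SZ, mul(Z, SZ))), mul(add(add(Z, Z), Z), add(add(Z, SSZ), mul(Z, SZ))))
  step 6: S(add(add(SZ, mul(Z, SZ)), mul(add(add(Z, Z), Z), add(add(Z, SSZ), mul(Z, SZ)))))
  step 7: S(add(S(add(Z, mul(Z, SZ))), mul(add(add(Z, Z), Z), add(add(Z, SSZ), mul(Z, SZ)))))
  step 8: S(S(add(add(Z, mul(Z, SZ)), mul(add(add(Z, Z), Z), add(add(Z, SSZ), mul(Z, SZ))))))
  step 9: S(S(add(mul(Z, SZ), mul(add(add(Z, Z), Z), add(add(Z, SSZ), mul(Z, SZ))))))
  step 10: S(S(add(Z, mul(add(add(Z, Z), Z), add(add(Z, SSZ), mul(Z, SZ))))))
  step 11: S(S(mul(add(add(Z, Z), Z), add(add(Z, SSZ), mul(Z, SZ)))))
  step 12: S(S(mul(add(Z, Z), add(add(Z, SSZ), mul(Z, SZ)))))
  step 13: S(S(mul(Z, add(add(Z, SSZ), mul(Z, SZ)))))
  step 14: SSZ

Term B:
  start: add(mul(mul(SSZ, SSZ), mul(Z, SSSZ)), mul(add(SSZ, Z), add(Z, SZ)))
  step 1: add(mul(add(SSZ, mul(SZ, SSZ)), mul(Z, SSSZ)), mul(add(SSZ, Z), add(Z, SZ)))
  step 2: add(mul(S(add(SZ, mul(SZ, SSZ))), mul(Z, SSSZ)), mul(add(SSZ, Z), add(Z, SZ)))
  step 3: add(add(mul(Z, SSSZ), mul(add(SZ, mul(SZ, SSZ)), mul(Z, SSSZ))), mul(add(SSZ, Z), add(Z, SZ)))
  step 4: add(add(Z, mul(add(SZ, mul(SZ, SSZ)), mul(Z, SSSZ))), mul(add(SSZ, Z), add(Z, SZ)))
  step 5: add(mul(add(SZ, mul(SZ, SSZ)), mul(Z, SSSZ)), mul(add(SSZ, Z), add(Z, SZ)))
  step 6: add(mul(S(add(Z, mul(SZ, SSZ))), mul(Z, SSSZ)), mul(add(SSZ, Z), add(Z, SZ)))
  step 7: add(add(mul(Z, SSSZ), mul(add(Z, mul(SZ, SSZ)), mul(Z, SSSZ))), mul(add(SSZ, Z), add(Z, SZ)))
  step 8: add(add(Z, mul(add(Z, mul(SZ, SSZ)), mul(Z, SSSZ))), mul(add(SSZ, Z), add(Z, SZ)))
  step 9: add(mul(add(Z, mul(SZ, SSZ)), mul(Z, SSSZ)), mul(add(SSZ, Z), add(Z, SZ)))
  step 10: add(mul(mul(SZ, SSZ), mul(Z, SSSZ)), mul(add(SSZ, Z), add(Z, SZ)))
  step 11: add(mul(add(SSZ, mul(Z, SSZ)), mul(Z, SSSZ)), mul(add(SSZ, Z), add(Z, SZ)))
  step 12: add(mul(S(add(SZ, mul(Z, SSZ))), mul(Z, SSSZ)), mul(add(SSZ, Z), add(Z, SZ)))
  step 13: add(add(mul(Z, SSSZ), mul(add(SZ, mul(Z, SSZ)), mul(Z, SSSZ))), mul(add(SSZ, Z), add(Z, SZ)))
  step 14: add(add(Z, mul(add(SZ, mul(Z, SSZ)), mul(Z, SSSZ))), mul(add(SSZ, Z), add(Z, SZ)))
  step 15: add(mul(add(SZ, mul(Z, SSZ)), mul(Z, SSSZ)), mul(add(SSZ, Z), add(Z, SZ)))
  step 16: add(mul(S(add(Z, mul(Z, SSZ))), mul(Z, SSSZ)), mul(add(SSZ, Z), add(Z, SZ)))
  step 17: add(add(mul(Z, SSSZ), mul(add(Z, mul(Z, SSZ)), mul(Z, SSSZ))), mul(add(SSZ, Z), add(Z, SZ)))
  step 18: add(add(Z, mul(add(Z, mul(Z, SSZ)), mul(Z, SSSZ))), mul(add(SSZ, Z), add(Z, SZ)))
  step 19: add(mul(add(Z, mul(Z, SSZ)), mul(Z, SSSZ)), mul(add(SSZ, Z), add(Z, SZ)))
  step 20: add(mul(mul(Z, SSZ), mul(Z, SSSZ)), mul(add(SSZ, Z), add(Z, SZ)))
  step 21: add(mul(Z, mul(Z, SSSZ)), mul(add(SSZ, Z), add(Z, SZ)))
  step 22: add(Z, mul(add(SSZ, Z), add(Z, SZ)))
  step 23: mul(add(SSZ, Z), add(Z, SZ))
  step 24: mul(S(add(SZ, Z)), add(Z, SZ))
  step 25: add(add(Z, SZ), mul(add(SZ, Z), add(Z, SZ)))
  step 26: add(SZ, mul(add(SZ, Z), add(Z, SZ)))
  step 27: S(add(Z, mul(add(SZ, Z), add(Z, SZ))))
  step 28: S(mul(add(SZ, Z), add(Z, SZ)))
  step 29: S(mul(S(add(Z, Z)), add(Z, SZ)))
  step 30: S(add(add(Z, SZ), mul(add(Z, Z), add(Z, SZ))))
  step 31: S(add(SZ, mul(add(Z, Z), add(Z, SZ))))
  step 32: S(S(add(Z, mul(add(Z, Z), add(Z, SZ)))))
  step 33: S(S(mul(add(Z, Z), add(Z, SZ))))
  step 34: S(S(mul(Z, add(Z, SZ))))
  step 35: SSZ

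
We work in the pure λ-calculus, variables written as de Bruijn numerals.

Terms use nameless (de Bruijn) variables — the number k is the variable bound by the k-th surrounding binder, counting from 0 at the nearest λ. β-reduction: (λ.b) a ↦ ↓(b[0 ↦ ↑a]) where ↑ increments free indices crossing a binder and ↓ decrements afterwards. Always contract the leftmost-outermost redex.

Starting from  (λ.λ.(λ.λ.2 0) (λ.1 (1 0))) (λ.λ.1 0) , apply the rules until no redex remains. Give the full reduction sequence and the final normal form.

  start: (λ.λ.(λ.λ.2 0) (λ.1 (1 0))) (λ.λ.1 0)
  step 1: λ.(λ.λ.2 0) (λ.1 (1 0))
  step 2: λ.λ.1 0

Answer: normal form = λ.λ.1 0  (in 2 steps)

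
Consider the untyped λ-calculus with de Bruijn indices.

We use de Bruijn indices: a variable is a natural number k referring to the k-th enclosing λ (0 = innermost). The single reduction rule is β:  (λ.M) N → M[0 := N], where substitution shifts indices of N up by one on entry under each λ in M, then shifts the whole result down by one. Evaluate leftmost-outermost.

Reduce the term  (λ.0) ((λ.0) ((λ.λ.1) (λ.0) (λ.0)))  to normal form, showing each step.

Answer: normal form = λ.0  (in 4 steps)

Working:
  start: (λ.0) ((λ.0) ((λ.λ.1) (λ.0) (λ.0)))
  →1  (λ.0) ((λ.λ.1) (λ.0) (λ.0))
  →2  (λ.λ.1) (λ.0) (λ.0)
  →3  (λ.λ.0) (λ.0)
  →4  λ.0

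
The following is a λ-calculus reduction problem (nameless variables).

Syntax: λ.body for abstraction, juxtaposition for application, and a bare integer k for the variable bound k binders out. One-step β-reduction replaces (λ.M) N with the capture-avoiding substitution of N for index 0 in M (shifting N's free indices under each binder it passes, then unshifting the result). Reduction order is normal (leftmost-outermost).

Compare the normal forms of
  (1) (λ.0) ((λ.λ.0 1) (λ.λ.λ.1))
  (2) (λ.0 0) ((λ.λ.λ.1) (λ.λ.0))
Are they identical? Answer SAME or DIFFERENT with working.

Term A:
  start: (λ.0) ((λ.λ.0 1) (λ.λ.λ.1))
  step 1: (λ.λ.0 1) (λ.λ.λ.1)
  step 2: λ.0 (λ.λ.λ.1)

Term B:
  start: (λ.0 0) ((λ.λ.λ.1) (λ.λ.0))
  step 1: (λ.λ.λ.1) (λ.λ.0) ((λ.λ.λ.1) (λ.λ.0))
  step 2: (λ.λ.1) ((λ.λ.λ.1) (λ.λ.0))
  step 3: λ.(λ.λ.λ.1) (λ.λ.0)
  step 4: λ.λ.λ.1

Answer: DIFFERENT — A ⇓ λ.0 (λ.λ.λ.1), B ⇓ λ.λ.λ.1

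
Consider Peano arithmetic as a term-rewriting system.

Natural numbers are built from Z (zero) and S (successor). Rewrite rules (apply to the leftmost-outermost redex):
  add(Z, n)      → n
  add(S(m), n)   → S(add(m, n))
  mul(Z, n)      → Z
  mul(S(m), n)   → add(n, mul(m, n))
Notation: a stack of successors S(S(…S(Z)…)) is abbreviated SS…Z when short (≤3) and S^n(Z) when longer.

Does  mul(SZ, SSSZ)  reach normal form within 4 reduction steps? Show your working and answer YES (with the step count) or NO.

Answer: NO — after 4 steps the term is S(S(S(add(Z, mul(Z, SSSZ))))), not yet normal

Working:
  start: mul(SZ, SSSZ)
  →1  add(SSSZ, mul(Z, SSSZ))
  →2  S(add(SSZ, mul(Z, SSSZ)))
  →3  S(S(add(SZ, mul(Z, SSSZ))))
  →4  S(S(S(add(Z, mul(Z, SSSZ)))))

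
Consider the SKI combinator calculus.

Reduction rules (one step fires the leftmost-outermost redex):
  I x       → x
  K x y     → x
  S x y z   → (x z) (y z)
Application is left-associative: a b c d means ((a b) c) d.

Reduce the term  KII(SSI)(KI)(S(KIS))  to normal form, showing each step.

  start: KII(SSI)(KI)(S(KIS))
  →1  I(SSI)(KI)(S(KIS))
  →2  SSI(KI)(S(KIS))
  →3  S(KI)(I(KI))(S(KIS))
  →4  KI(S(KIS))(I(KI)(S(KIS)))
  →5  I(I(KI)(S(KIS)))
  →6  I(KI)(S(KIS))
  →7  KI(S(KIS))
  →8  I

Answer: normal form = I  (in 8 steps)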